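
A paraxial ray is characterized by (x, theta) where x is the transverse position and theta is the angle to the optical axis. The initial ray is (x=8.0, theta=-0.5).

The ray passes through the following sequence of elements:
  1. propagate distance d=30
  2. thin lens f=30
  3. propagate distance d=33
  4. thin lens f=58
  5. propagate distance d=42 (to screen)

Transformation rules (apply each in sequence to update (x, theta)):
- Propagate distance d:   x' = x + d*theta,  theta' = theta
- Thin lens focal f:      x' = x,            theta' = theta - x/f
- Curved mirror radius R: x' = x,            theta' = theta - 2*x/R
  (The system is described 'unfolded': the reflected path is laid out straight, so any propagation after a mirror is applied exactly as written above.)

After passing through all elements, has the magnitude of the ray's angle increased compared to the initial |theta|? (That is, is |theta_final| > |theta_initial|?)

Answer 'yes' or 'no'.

Initial: x=8.0000 theta=-0.5000
After 1 (propagate distance d=30): x=-7.0000 theta=-0.5000
After 2 (thin lens f=30): x=-7.0000 theta=-4/15 (≈-0.2667)
After 3 (propagate distance d=33): x=-15.8000 theta=-4/15 (≈-0.2667)
After 4 (thin lens f=58): x=-15.8000 theta=1/174 (≈0.0057)
After 5 (propagate distance d=42 (to screen)): x=-2256/145 (≈-15.5586) theta=1/174 (≈0.0057)
|theta_initial|=0.5000 |theta_final|=1/174 (≈0.0057) -> not increased

Answer: no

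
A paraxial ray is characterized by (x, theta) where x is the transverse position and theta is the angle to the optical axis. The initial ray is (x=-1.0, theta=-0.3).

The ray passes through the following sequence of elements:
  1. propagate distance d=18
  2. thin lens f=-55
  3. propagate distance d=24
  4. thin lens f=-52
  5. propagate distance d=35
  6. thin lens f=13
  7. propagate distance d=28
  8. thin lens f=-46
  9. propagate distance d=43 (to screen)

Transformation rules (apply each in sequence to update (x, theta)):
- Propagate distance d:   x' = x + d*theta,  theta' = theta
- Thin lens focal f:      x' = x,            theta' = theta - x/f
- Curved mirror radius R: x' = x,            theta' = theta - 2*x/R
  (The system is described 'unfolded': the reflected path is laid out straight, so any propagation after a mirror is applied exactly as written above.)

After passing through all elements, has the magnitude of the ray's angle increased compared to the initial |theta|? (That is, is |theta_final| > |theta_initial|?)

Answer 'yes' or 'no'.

Initial: x=-1.0000 theta=-0.3000
After 1 (propagate distance d=18): x=-6.4000 theta=-0.3000
After 2 (thin lens f=-55): x=-6.4000 theta=-229/550 (≈-0.4164)
After 3 (propagate distance d=24): x=-4508/275 (≈-16.3927) theta=-229/550 (≈-0.4164)
After 4 (thin lens f=-52): x=-4508/275 (≈-16.3927) theta=-5231/7150 (≈-0.7316)
After 5 (propagate distance d=35): x=-300293/7150 (≈-41.9990) theta=-5231/7150 (≈-0.7316)
After 6 (thin lens f=13): x=-300293/7150 (≈-41.9990) theta=23229/9295 (≈2.4991)
After 7 (propagate distance d=28): x=2600311/92950 (≈27.9754) theta=23229/9295 (≈2.4991)
After 8 (thin lens f=-46): x=2600311/92950 (≈27.9754) theta=577637/185900 (≈3.1072)
After 9 (propagate distance d=43 (to screen)): x=30039013/185900 (≈161.5869) theta=577637/185900 (≈3.1072)
|theta_initial|=0.3000 |theta_final|=577637/185900 (≈3.1072) -> increased

Answer: yes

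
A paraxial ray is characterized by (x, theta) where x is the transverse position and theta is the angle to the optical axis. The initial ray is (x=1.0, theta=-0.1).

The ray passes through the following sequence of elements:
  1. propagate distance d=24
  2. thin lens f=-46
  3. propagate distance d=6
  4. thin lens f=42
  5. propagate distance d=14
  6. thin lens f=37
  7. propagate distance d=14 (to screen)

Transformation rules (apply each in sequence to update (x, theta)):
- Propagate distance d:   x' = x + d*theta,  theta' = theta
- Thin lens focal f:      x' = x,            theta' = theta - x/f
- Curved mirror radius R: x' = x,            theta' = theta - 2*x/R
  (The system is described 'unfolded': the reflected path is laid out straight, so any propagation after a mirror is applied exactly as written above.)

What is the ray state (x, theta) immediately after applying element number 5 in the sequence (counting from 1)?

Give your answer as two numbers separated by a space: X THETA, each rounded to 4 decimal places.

Initial: x=1.0000 theta=-0.1000
After 1 (propagate distance d=24): x=-1.4000 theta=-0.1000
After 2 (thin lens f=-46): x=-1.4000 theta=-3/23 (≈-0.1304)
After 3 (propagate distance d=6): x=-251/115 (≈-2.1826) theta=-3/23 (≈-0.1304)
After 4 (thin lens f=42): x=-251/115 (≈-2.1826) theta=-379/4830 (≈-0.0785)
After 5 (propagate distance d=14): x=-1132/345 (≈-3.2812) theta=-379/4830 (≈-0.0785)
Rounded to 4 decimal places: x = -3.2812, theta = -0.0785

Answer: -3.2812 -0.0785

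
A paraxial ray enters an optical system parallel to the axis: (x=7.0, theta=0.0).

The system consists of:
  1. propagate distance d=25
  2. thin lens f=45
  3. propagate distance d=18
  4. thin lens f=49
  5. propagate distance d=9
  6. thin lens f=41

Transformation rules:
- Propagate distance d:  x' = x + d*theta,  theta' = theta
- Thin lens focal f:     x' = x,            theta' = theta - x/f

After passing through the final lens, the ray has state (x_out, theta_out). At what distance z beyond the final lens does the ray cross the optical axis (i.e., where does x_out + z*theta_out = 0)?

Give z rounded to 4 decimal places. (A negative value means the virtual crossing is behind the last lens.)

Initial: x=7.0000 theta=0.0000
After 1 (propagate distance d=25): x=7.0000 theta=0.0000
After 2 (thin lens f=45): x=7.0000 theta=-7/45 (≈-0.1556)
After 3 (propagate distance d=18): x=4.2000 theta=-7/45 (≈-0.1556)
After 4 (thin lens f=49): x=4.2000 theta=-76/315 (≈-0.2413)
After 5 (propagate distance d=9): x=71/35 (≈2.0286) theta=-76/315 (≈-0.2413)
After 6 (thin lens f=41): x=71/35 (≈2.0286) theta=-751/2583 (≈-0.2907)
z_focus = -x_out/theta_out = -(71/35)/(-751/2583) = 26199/3755 ≈ 6.9771
Rounded to 4 decimal places: z = 6.9771

Answer: 6.9771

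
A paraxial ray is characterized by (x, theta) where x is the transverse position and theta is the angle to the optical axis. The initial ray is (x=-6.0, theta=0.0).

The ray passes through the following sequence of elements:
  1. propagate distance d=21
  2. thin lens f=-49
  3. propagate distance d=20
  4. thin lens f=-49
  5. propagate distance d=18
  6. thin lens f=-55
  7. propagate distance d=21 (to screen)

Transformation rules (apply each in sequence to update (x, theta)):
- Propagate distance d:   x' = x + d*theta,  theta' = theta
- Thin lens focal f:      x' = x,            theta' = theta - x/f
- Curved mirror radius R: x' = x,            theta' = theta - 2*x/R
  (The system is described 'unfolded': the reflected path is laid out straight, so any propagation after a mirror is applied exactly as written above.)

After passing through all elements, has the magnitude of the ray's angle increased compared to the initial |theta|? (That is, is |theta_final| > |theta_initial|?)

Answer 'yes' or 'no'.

Initial: x=-6.0000 theta=0.0000
After 1 (propagate distance d=21): x=-6.0000 theta=0.0000
After 2 (thin lens f=-49): x=-6.0000 theta=-6/49 (≈-0.1224)
After 3 (propagate distance d=20): x=-414/49 (≈-8.4490) theta=-6/49 (≈-0.1224)
After 4 (thin lens f=-49): x=-414/49 (≈-8.4490) theta=-708/2401 (≈-0.2949)
After 5 (propagate distance d=18): x=-33030/2401 (≈-13.7568) theta=-708/2401 (≈-0.2949)
After 6 (thin lens f=-55): x=-33030/2401 (≈-13.7568) theta=-14394/26411 (≈-0.5450)
After 7 (propagate distance d=21 (to screen)): x=-665604/26411 (≈-25.2018) theta=-14394/26411 (≈-0.5450)
|theta_initial|=0.0000 |theta_final|=14394/26411 (≈0.5450) -> increased

Answer: yes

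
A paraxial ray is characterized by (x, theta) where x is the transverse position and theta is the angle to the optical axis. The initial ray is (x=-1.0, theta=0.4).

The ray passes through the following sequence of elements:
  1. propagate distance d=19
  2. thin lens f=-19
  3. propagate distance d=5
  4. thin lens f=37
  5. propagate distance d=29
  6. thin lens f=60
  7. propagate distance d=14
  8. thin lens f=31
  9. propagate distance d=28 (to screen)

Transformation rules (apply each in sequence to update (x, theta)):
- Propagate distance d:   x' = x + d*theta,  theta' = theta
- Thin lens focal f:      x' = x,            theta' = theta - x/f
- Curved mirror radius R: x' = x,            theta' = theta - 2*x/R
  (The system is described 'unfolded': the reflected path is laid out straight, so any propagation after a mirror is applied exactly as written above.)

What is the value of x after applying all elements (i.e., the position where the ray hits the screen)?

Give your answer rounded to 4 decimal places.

Answer: 4.3544

Derivation:
Initial: x=-1.0000 theta=0.4000
After 1 (propagate distance d=19): x=6.6000 theta=0.4000
After 2 (thin lens f=-19): x=6.6000 theta=71/95 (≈0.7474)
After 3 (propagate distance d=5): x=982/95 (≈10.3368) theta=71/95 (≈0.7474)
After 4 (thin lens f=37): x=982/95 (≈10.3368) theta=329/703 (≈0.4680)
After 5 (propagate distance d=29): x=84039/3515 (≈23.9087) theta=329/703 (≈0.4680)
After 6 (thin lens f=60): x=84039/3515 (≈23.9087) theta=4887/70300 (≈0.0695)
After 7 (propagate distance d=14): x=874599/35150 (≈24.8819) theta=4887/70300 (≈0.0695)
After 8 (thin lens f=31): x=874599/35150 (≈24.8819) theta=-1597701/2179300 (≈-0.7331)
After 9 (propagate distance d=28 (to screen)): x=948951/217930 (≈4.3544) theta=-1597701/2179300 (≈-0.7331)
Rounded to 4 decimal places: x = 4.3544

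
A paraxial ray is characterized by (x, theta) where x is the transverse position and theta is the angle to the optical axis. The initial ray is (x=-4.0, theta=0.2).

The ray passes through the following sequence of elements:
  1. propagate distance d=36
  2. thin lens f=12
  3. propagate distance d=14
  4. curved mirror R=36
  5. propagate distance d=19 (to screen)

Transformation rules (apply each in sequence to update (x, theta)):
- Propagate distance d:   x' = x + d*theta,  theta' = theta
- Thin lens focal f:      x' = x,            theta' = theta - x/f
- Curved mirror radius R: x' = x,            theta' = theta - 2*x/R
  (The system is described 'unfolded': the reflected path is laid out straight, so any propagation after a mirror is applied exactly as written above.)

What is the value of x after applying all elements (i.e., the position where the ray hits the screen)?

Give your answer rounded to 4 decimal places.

Answer: -1.3926

Derivation:
Initial: x=-4.0000 theta=0.2000
After 1 (propagate distance d=36): x=3.2000 theta=0.2000
After 2 (thin lens f=12): x=3.2000 theta=-1/15 (≈-0.0667)
After 3 (propagate distance d=14): x=34/15 (≈2.2667) theta=-1/15 (≈-0.0667)
After 4 (curved mirror R=36): x=34/15 (≈2.2667) theta=-26/135 (≈-0.1926)
After 5 (propagate distance d=19 (to screen)): x=-188/135 (≈-1.3926) theta=-26/135 (≈-0.1926)
Rounded to 4 decimal places: x = -1.3926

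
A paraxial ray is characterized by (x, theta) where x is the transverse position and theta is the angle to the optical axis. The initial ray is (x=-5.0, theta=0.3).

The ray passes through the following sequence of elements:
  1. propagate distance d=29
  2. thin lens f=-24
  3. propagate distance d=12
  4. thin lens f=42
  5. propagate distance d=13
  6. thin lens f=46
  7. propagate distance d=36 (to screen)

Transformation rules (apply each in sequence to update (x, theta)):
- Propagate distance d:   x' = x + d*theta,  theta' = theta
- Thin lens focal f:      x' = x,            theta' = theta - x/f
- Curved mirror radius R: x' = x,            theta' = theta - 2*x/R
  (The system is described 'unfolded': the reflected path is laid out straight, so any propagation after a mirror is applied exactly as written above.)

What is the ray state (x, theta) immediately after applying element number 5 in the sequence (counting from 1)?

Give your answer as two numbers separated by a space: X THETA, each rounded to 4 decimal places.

Answer: 12.2220 0.2363

Derivation:
Initial: x=-5.0000 theta=0.3000
After 1 (propagate distance d=29): x=3.7000 theta=0.3000
After 2 (thin lens f=-24): x=3.7000 theta=109/240 (≈0.4542)
After 3 (propagate distance d=12): x=9.1500 theta=109/240 (≈0.4542)
After 4 (thin lens f=42): x=9.1500 theta=397/1680 (≈0.2363)
After 5 (propagate distance d=13): x=20533/1680 (≈12.2220) theta=397/1680 (≈0.2363)
Rounded to 4 decimal places: x = 12.2220, theta = 0.2363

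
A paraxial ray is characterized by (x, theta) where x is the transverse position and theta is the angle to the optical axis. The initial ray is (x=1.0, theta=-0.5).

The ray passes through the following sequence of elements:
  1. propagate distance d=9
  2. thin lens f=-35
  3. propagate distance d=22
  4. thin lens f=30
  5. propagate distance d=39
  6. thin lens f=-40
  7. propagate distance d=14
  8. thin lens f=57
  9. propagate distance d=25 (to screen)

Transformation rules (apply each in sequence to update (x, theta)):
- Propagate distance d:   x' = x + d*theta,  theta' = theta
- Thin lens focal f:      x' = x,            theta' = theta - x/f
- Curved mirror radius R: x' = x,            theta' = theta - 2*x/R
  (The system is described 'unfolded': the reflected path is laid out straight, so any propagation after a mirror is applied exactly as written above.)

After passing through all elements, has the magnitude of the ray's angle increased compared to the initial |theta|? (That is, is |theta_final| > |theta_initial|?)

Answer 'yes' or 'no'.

Initial: x=1.0000 theta=-0.5000
After 1 (propagate distance d=9): x=-3.5000 theta=-0.5000
After 2 (thin lens f=-35): x=-3.5000 theta=-0.6000
After 3 (propagate distance d=22): x=-16.7000 theta=-0.6000
After 4 (thin lens f=30): x=-16.7000 theta=-13/300 (≈-0.0433)
After 5 (propagate distance d=39): x=-18.3900 theta=-13/300 (≈-0.0433)
After 6 (thin lens f=-40): x=-18.3900 theta=-6037/12000 (≈-0.5031)
After 7 (propagate distance d=14): x=-152599/6000 (≈-25.4332) theta=-6037/12000 (≈-0.5031)
After 8 (thin lens f=57): x=-152599/6000 (≈-25.4332) theta=-38911/684000 (≈-0.0569)
After 9 (propagate distance d=25 (to screen)): x=-18369061/684000 (≈-26.8554) theta=-38911/684000 (≈-0.0569)
|theta_initial|=0.5000 |theta_final|=38911/684000 (≈0.0569) -> not increased

Answer: no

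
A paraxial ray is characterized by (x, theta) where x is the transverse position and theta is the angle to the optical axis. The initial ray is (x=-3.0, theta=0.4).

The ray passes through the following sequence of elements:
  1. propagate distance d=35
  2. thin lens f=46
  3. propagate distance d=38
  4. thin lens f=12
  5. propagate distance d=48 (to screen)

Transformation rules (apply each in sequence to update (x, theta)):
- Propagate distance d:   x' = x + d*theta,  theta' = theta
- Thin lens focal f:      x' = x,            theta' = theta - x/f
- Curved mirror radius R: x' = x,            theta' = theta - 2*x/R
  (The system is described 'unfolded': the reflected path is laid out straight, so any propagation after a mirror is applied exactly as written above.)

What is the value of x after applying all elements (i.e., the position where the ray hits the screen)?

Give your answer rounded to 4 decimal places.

Answer: -43.6174

Derivation:
Initial: x=-3.0000 theta=0.4000
After 1 (propagate distance d=35): x=11.0000 theta=0.4000
After 2 (thin lens f=46): x=11.0000 theta=37/230 (≈0.1609)
After 3 (propagate distance d=38): x=1968/115 (≈17.1130) theta=37/230 (≈0.1609)
After 4 (thin lens f=12): x=1968/115 (≈17.1130) theta=-291/230 (≈-1.2652)
After 5 (propagate distance d=48 (to screen)): x=-5016/115 (≈-43.6174) theta=-291/230 (≈-1.2652)
Rounded to 4 decimal places: x = -43.6174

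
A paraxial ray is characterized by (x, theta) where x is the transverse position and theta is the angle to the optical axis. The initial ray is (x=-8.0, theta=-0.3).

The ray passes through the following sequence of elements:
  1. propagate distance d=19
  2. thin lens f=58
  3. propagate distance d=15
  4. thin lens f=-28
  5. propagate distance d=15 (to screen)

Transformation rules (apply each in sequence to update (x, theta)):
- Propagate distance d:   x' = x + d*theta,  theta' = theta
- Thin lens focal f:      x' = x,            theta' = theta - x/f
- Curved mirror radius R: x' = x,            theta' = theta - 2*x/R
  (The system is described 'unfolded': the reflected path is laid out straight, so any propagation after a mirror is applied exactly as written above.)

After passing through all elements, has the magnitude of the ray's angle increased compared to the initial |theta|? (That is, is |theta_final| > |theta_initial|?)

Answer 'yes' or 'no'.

Answer: yes

Derivation:
Initial: x=-8.0000 theta=-0.3000
After 1 (propagate distance d=19): x=-13.7000 theta=-0.3000
After 2 (thin lens f=58): x=-13.7000 theta=-37/580 (≈-0.0638)
After 3 (propagate distance d=15): x=-8501/580 (≈-14.6569) theta=-37/580 (≈-0.0638)
After 4 (thin lens f=-28): x=-8501/580 (≈-14.6569) theta=-9537/16240 (≈-0.5873)
After 5 (propagate distance d=15 (to screen)): x=-381083/16240 (≈-23.4657) theta=-9537/16240 (≈-0.5873)
|theta_initial|=0.3000 |theta_final|=9537/16240 (≈0.5873) -> increased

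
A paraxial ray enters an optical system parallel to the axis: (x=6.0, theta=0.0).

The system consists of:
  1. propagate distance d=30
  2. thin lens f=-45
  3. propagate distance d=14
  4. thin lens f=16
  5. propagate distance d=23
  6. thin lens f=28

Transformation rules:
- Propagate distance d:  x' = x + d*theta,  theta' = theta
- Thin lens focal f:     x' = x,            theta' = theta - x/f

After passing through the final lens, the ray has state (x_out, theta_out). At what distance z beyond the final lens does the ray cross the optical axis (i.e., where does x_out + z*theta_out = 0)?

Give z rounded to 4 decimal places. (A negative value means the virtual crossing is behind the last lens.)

Initial: x=6.0000 theta=0.0000
After 1 (propagate distance d=30): x=6.0000 theta=0.0000
After 2 (thin lens f=-45): x=6.0000 theta=2/15 (≈0.1333)
After 3 (propagate distance d=14): x=118/15 (≈7.8667) theta=2/15 (≈0.1333)
After 4 (thin lens f=16): x=118/15 (≈7.8667) theta=-43/120 (≈-0.3583)
After 5 (propagate distance d=23): x=-0.3750 theta=-43/120 (≈-0.3583)
After 6 (thin lens f=28): x=-0.3750 theta=-1159/3360 (≈-0.3449)
z_focus = -x_out/theta_out = -(-0.3750)/(-1159/3360) = -1260/1159 ≈ -1.0871
Rounded to 4 decimal places: z = -1.0871

Answer: -1.0871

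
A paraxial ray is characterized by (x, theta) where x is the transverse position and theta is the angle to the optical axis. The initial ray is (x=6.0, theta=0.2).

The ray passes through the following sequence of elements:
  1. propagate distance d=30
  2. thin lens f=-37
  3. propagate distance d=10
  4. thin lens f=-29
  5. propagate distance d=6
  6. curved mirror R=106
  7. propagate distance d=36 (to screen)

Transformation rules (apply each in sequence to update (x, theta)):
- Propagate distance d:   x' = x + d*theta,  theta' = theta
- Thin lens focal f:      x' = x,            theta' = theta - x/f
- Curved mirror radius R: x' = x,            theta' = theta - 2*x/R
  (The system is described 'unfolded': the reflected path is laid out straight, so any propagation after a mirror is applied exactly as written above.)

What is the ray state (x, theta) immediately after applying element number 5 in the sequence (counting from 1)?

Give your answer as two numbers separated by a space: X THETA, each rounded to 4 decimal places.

Answer: 23.9568 1.1189

Derivation:
Initial: x=6.0000 theta=0.2000
After 1 (propagate distance d=30): x=12.0000 theta=0.2000
After 2 (thin lens f=-37): x=12.0000 theta=97/185 (≈0.5243)
After 3 (propagate distance d=10): x=638/37 (≈17.2432) theta=97/185 (≈0.5243)
After 4 (thin lens f=-29): x=638/37 (≈17.2432) theta=207/185 (≈1.1189)
After 5 (propagate distance d=6): x=4432/185 (≈23.9568) theta=207/185 (≈1.1189)
Rounded to 4 decimal places: x = 23.9568, theta = 1.1189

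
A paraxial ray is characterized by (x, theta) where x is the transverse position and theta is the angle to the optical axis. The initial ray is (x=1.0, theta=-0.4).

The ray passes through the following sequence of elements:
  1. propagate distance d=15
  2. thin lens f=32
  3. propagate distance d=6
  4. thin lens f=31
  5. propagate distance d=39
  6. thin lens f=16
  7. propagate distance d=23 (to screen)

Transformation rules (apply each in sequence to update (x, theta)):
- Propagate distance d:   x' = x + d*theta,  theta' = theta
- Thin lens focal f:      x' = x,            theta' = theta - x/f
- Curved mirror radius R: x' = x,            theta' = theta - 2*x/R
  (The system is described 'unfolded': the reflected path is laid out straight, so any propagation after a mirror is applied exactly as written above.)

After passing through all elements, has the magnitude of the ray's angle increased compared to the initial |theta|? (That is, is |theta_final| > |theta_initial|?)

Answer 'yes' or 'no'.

Answer: yes

Derivation:
Initial: x=1.0000 theta=-0.4000
After 1 (propagate distance d=15): x=-5.0000 theta=-0.4000
After 2 (thin lens f=32): x=-5.0000 theta=-39/160 (≈-0.2438)
After 3 (propagate distance d=6): x=-6.4625 theta=-39/160 (≈-0.2438)
After 4 (thin lens f=31): x=-6.4625 theta=-35/992 (≈-0.0353)
After 5 (propagate distance d=39): x=-38879/4960 (≈-7.8385) theta=-35/992 (≈-0.0353)
After 6 (thin lens f=16): x=-38879/4960 (≈-7.8385) theta=36079/79360 (≈0.4546)
After 7 (propagate distance d=23 (to screen)): x=207753/79360 (≈2.6179) theta=36079/79360 (≈0.4546)
|theta_initial|=0.4000 |theta_final|=36079/79360 (≈0.4546) -> increased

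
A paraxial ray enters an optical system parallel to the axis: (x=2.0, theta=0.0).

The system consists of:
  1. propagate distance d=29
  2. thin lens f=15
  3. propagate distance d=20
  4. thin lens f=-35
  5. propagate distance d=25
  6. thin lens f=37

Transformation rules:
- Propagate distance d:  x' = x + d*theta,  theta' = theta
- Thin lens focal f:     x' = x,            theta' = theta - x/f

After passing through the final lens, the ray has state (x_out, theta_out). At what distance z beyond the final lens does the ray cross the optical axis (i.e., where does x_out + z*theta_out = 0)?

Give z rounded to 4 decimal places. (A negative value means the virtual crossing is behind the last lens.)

Answer: -142.5410

Derivation:
Initial: x=2.0000 theta=0.0000
After 1 (propagate distance d=29): x=2.0000 theta=0.0000
After 2 (thin lens f=15): x=2.0000 theta=-2/15 (≈-0.1333)
After 3 (propagate distance d=20): x=-2/3 (≈-0.6667) theta=-2/15 (≈-0.1333)
After 4 (thin lens f=-35): x=-2/3 (≈-0.6667) theta=-16/105 (≈-0.1524)
After 5 (propagate distance d=25): x=-94/21 (≈-4.4762) theta=-16/105 (≈-0.1524)
After 6 (thin lens f=37): x=-94/21 (≈-4.4762) theta=-122/3885 (≈-0.0314)
z_focus = -x_out/theta_out = -(-94/21)/(-122/3885) = -8695/61 ≈ -142.5410
Rounded to 4 decimal places: z = -142.5410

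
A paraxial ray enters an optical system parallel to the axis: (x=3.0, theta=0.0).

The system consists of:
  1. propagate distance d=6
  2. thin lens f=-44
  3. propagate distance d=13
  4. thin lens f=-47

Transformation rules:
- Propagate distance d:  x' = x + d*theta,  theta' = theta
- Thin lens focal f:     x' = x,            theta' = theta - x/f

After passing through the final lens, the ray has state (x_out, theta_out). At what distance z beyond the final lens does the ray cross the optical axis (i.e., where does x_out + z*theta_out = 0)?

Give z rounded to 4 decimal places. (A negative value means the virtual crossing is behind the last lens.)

Initial: x=3.0000 theta=0.0000
After 1 (propagate distance d=6): x=3.0000 theta=0.0000
After 2 (thin lens f=-44): x=3.0000 theta=3/44 (≈0.0682)
After 3 (propagate distance d=13): x=171/44 (≈3.8864) theta=3/44 (≈0.0682)
After 4 (thin lens f=-47): x=171/44 (≈3.8864) theta=78/517 (≈0.1509)
z_focus = -x_out/theta_out = -(171/44)/(78/517) = -2679/104 ≈ -25.7596
Rounded to 4 decimal places: z = -25.7596

Answer: -25.7596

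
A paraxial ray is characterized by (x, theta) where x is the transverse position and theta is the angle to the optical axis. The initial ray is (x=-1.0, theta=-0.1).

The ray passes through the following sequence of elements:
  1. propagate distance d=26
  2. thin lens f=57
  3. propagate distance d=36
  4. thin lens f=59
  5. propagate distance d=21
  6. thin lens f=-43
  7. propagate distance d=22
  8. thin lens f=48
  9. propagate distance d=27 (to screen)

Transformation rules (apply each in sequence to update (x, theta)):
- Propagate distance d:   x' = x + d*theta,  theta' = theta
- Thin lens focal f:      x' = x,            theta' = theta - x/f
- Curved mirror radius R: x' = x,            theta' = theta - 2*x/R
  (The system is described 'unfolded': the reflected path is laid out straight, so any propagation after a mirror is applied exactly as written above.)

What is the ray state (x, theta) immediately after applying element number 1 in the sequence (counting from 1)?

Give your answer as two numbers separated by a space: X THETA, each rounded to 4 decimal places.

Answer: -3.6000 -0.1000

Derivation:
Initial: x=-1.0000 theta=-0.1000
After 1 (propagate distance d=26): x=-3.6000 theta=-0.1000
Rounded to 4 decimal places: x = -3.6000, theta = -0.1000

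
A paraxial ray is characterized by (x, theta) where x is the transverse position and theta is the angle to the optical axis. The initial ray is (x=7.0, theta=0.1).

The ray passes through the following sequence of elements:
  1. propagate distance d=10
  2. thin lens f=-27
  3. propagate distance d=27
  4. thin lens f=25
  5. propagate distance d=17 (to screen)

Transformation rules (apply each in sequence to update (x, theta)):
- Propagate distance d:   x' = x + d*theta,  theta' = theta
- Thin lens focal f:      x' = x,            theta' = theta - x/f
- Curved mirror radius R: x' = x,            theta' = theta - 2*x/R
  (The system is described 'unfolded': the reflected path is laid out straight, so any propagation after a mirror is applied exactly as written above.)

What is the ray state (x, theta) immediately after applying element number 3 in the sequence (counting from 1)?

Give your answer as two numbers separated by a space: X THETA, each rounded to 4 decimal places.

Initial: x=7.0000 theta=0.1000
After 1 (propagate distance d=10): x=8.0000 theta=0.1000
After 2 (thin lens f=-27): x=8.0000 theta=107/270 (≈0.3963)
After 3 (propagate distance d=27): x=18.7000 theta=107/270 (≈0.3963)
Rounded to 4 decimal places: x = 18.7000, theta = 0.3963

Answer: 18.7000 0.3963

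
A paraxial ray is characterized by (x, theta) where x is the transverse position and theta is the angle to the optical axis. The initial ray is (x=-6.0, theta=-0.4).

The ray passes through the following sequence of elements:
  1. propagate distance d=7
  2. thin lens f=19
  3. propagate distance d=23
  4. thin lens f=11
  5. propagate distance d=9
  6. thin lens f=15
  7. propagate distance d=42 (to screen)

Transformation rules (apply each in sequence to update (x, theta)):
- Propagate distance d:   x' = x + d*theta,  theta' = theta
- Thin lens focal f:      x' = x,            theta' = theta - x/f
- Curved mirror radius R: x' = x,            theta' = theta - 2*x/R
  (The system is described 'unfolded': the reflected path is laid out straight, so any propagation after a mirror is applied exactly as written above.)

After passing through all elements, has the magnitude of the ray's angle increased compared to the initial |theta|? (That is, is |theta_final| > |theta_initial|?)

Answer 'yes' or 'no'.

Initial: x=-6.0000 theta=-0.4000
After 1 (propagate distance d=7): x=-8.8000 theta=-0.4000
After 2 (thin lens f=19): x=-8.8000 theta=6/95 (≈0.0632)
After 3 (propagate distance d=23): x=-698/95 (≈-7.3474) theta=6/95 (≈0.0632)
After 4 (thin lens f=11): x=-698/95 (≈-7.3474) theta=764/1045 (≈0.7311)
After 5 (propagate distance d=9): x=-802/1045 (≈-0.7675) theta=764/1045 (≈0.7311)
After 6 (thin lens f=15): x=-802/1045 (≈-0.7675) theta=12262/15675 (≈0.7823)
After 7 (propagate distance d=42 (to screen)): x=167658/5225 (≈32.0877) theta=12262/15675 (≈0.7823)
|theta_initial|=0.4000 |theta_final|=12262/15675 (≈0.7823) -> increased

Answer: yes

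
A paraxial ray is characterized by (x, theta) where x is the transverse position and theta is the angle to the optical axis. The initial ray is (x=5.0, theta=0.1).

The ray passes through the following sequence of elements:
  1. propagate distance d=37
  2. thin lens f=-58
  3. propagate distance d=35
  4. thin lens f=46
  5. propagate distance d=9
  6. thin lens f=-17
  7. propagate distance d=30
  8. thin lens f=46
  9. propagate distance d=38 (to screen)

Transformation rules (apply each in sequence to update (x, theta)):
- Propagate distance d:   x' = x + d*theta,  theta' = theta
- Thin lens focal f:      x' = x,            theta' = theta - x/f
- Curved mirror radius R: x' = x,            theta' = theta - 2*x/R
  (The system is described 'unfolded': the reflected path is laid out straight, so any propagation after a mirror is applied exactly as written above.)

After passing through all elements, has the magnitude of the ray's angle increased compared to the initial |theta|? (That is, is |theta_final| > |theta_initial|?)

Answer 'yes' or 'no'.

Initial: x=5.0000 theta=0.1000
After 1 (propagate distance d=37): x=8.7000 theta=0.1000
After 2 (thin lens f=-58): x=8.7000 theta=0.2500
After 3 (propagate distance d=35): x=17.4500 theta=0.2500
After 4 (thin lens f=46): x=17.4500 theta=-119/920 (≈-0.1293)
After 5 (propagate distance d=9): x=14983/920 (≈16.2859) theta=-119/920 (≈-0.1293)
After 6 (thin lens f=-17): x=14983/920 (≈16.2859) theta=324/391 (≈0.8286)
After 7 (propagate distance d=30): x=643511/15640 (≈41.1452) theta=324/391 (≈0.8286)
After 8 (thin lens f=46): x=643511/15640 (≈41.1452) theta=-47351/719440 (≈-0.0658)
After 9 (propagate distance d=38 (to screen)): x=3475271/89930 (≈38.6442) theta=-47351/719440 (≈-0.0658)
|theta_initial|=0.1000 |theta_final|=47351/719440 (≈0.0658) -> not increased

Answer: no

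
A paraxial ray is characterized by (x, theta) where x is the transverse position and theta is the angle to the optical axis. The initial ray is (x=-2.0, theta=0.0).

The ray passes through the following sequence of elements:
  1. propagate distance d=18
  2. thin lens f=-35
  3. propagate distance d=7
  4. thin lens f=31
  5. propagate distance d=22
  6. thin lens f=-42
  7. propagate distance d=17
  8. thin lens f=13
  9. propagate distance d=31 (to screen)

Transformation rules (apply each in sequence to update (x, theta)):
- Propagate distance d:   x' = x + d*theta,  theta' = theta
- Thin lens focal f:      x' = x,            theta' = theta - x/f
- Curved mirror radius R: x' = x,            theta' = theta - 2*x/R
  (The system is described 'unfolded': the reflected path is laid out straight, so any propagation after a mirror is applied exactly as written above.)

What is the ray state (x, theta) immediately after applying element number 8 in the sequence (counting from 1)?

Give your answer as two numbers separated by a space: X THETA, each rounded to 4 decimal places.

Initial: x=-2.0000 theta=0.0000
After 1 (propagate distance d=18): x=-2.0000 theta=0.0000
After 2 (thin lens f=-35): x=-2.0000 theta=-2/35 (≈-0.0571)
After 3 (propagate distance d=7): x=-2.4000 theta=-2/35 (≈-0.0571)
After 4 (thin lens f=31): x=-2.4000 theta=22/1085 (≈0.0203)
After 5 (propagate distance d=22): x=-424/217 (≈-1.9539) theta=22/1085 (≈0.0203)
After 6 (thin lens f=-42): x=-424/217 (≈-1.9539) theta=-598/22785 (≈-0.0262)
After 7 (propagate distance d=17): x=-54686/22785 (≈-2.4001) theta=-598/22785 (≈-0.0262)
After 8 (thin lens f=13): x=-54686/22785 (≈-2.4001) theta=46912/296205 (≈0.1584)
Rounded to 4 decimal places: x = -2.4001, theta = 0.1584

Answer: -2.4001 0.1584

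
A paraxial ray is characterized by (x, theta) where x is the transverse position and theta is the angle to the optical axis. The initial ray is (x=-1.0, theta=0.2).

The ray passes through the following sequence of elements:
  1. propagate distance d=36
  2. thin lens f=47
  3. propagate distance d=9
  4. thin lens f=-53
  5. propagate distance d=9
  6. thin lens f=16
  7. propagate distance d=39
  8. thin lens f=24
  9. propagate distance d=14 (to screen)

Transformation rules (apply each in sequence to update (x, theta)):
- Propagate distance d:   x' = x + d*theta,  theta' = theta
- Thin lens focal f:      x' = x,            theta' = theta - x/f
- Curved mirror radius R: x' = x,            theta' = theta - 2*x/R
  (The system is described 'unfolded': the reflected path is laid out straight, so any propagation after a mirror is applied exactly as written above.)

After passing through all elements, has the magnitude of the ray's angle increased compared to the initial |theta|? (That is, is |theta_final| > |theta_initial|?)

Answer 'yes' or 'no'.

Answer: no

Derivation:
Initial: x=-1.0000 theta=0.2000
After 1 (propagate distance d=36): x=6.2000 theta=0.2000
After 2 (thin lens f=47): x=6.2000 theta=16/235 (≈0.0681)
After 3 (propagate distance d=9): x=1601/235 (≈6.8128) theta=16/235 (≈0.0681)
After 4 (thin lens f=-53): x=1601/235 (≈6.8128) theta=2449/12455 (≈0.1966)
After 5 (propagate distance d=9): x=106894/12455 (≈8.5824) theta=2449/12455 (≈0.1966)
After 6 (thin lens f=16): x=106894/12455 (≈8.5824) theta=-6771/19928 (≈-0.3398)
After 7 (propagate distance d=39): x=-465193/99640 (≈-4.6687) theta=-6771/19928 (≈-0.3398)
After 8 (thin lens f=24): x=-465193/99640 (≈-4.6687) theta=-347327/2391360 (≈-0.1452)
After 9 (propagate distance d=14 (to screen)): x=-1602721/239136 (≈-6.7021) theta=-347327/2391360 (≈-0.1452)
|theta_initial|=0.2000 |theta_final|=347327/2391360 (≈0.1452) -> not increased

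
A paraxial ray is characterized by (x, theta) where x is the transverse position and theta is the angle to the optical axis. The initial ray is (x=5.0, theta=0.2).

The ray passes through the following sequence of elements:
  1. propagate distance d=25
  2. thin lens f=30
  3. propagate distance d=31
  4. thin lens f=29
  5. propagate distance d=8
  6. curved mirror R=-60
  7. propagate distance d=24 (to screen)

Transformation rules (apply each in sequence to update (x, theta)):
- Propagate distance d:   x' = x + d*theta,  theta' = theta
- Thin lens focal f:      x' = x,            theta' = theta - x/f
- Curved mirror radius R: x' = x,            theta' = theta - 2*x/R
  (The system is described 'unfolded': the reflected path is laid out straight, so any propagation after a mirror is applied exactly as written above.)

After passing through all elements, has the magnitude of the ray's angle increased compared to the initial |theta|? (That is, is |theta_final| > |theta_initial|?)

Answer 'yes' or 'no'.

Initial: x=5.0000 theta=0.2000
After 1 (propagate distance d=25): x=10.0000 theta=0.2000
After 2 (thin lens f=30): x=10.0000 theta=-2/15 (≈-0.1333)
After 3 (propagate distance d=31): x=88/15 (≈5.8667) theta=-2/15 (≈-0.1333)
After 4 (thin lens f=29): x=88/15 (≈5.8667) theta=-146/435 (≈-0.3356)
After 5 (propagate distance d=8): x=1384/435 (≈3.1816) theta=-146/435 (≈-0.3356)
After 6 (curved mirror R=-60): x=1384/435 (≈3.1816) theta=-1498/6525 (≈-0.2296)
After 7 (propagate distance d=24 (to screen)): x=-1688/725 (≈-2.3283) theta=-1498/6525 (≈-0.2296)
|theta_initial|=0.2000 |theta_final|=1498/6525 (≈0.2296) -> increased

Answer: yes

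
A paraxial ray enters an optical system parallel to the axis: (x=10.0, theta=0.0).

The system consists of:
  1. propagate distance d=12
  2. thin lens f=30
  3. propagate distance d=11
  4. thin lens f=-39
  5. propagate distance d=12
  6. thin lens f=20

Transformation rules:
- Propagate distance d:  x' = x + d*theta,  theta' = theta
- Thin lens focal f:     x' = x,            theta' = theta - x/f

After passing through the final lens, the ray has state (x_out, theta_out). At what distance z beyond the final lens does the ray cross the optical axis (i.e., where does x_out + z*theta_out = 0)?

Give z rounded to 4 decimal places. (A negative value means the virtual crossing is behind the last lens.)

Initial: x=10.0000 theta=0.0000
After 1 (propagate distance d=12): x=10.0000 theta=0.0000
After 2 (thin lens f=30): x=10.0000 theta=-1/3 (≈-0.3333)
After 3 (propagate distance d=11): x=19/3 (≈6.3333) theta=-1/3 (≈-0.3333)
After 4 (thin lens f=-39): x=19/3 (≈6.3333) theta=-20/117 (≈-0.1709)
After 5 (propagate distance d=12): x=167/39 (≈4.2821) theta=-20/117 (≈-0.1709)
After 6 (thin lens f=20): x=167/39 (≈4.2821) theta=-901/2340 (≈-0.3850)
z_focus = -x_out/theta_out = -(167/39)/(-901/2340) = 10020/901 ≈ 11.1210
Rounded to 4 decimal places: z = 11.1210

Answer: 11.1210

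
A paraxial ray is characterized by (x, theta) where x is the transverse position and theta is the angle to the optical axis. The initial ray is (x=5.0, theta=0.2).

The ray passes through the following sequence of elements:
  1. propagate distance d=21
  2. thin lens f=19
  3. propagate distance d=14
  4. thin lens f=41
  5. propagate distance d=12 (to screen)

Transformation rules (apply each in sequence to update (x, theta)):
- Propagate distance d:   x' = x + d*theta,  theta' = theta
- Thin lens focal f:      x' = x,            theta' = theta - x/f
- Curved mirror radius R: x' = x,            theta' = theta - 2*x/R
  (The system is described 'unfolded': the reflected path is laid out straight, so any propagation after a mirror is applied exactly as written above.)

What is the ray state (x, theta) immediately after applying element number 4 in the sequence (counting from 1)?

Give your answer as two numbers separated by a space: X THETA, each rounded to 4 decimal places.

Answer: 5.2211 -0.4116

Derivation:
Initial: x=5.0000 theta=0.2000
After 1 (propagate distance d=21): x=9.2000 theta=0.2000
After 2 (thin lens f=19): x=9.2000 theta=-27/95 (≈-0.2842)
After 3 (propagate distance d=14): x=496/95 (≈5.2211) theta=-27/95 (≈-0.2842)
After 4 (thin lens f=41): x=496/95 (≈5.2211) theta=-1603/3895 (≈-0.4116)
Rounded to 4 decimal places: x = 5.2211, theta = -0.4116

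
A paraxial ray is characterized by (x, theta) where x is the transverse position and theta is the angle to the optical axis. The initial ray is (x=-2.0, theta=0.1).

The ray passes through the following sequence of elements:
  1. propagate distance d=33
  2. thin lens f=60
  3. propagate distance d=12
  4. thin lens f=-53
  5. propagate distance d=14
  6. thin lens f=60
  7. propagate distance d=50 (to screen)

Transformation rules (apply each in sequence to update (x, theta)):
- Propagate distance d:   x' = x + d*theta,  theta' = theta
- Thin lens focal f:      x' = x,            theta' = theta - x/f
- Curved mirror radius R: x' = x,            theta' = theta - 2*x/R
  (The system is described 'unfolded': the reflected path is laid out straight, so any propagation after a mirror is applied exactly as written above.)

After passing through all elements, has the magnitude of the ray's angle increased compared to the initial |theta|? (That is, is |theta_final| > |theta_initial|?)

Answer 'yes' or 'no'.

Answer: no

Derivation:
Initial: x=-2.0000 theta=0.1000
After 1 (propagate distance d=33): x=1.3000 theta=0.1000
After 2 (thin lens f=60): x=1.3000 theta=47/600 (≈0.0783)
After 3 (propagate distance d=12): x=2.2400 theta=47/600 (≈0.0783)
After 4 (thin lens f=-53): x=2.2400 theta=767/6360 (≈0.1206)
After 5 (propagate distance d=14): x=62461/15900 (≈3.9284) theta=767/6360 (≈0.1206)
After 6 (thin lens f=60): x=62461/15900 (≈3.9284) theta=52589/954000 (≈0.0551)
After 7 (propagate distance d=50 (to screen)): x=637711/95400 (≈6.6846) theta=52589/954000 (≈0.0551)
|theta_initial|=0.1000 |theta_final|=52589/954000 (≈0.0551) -> not increased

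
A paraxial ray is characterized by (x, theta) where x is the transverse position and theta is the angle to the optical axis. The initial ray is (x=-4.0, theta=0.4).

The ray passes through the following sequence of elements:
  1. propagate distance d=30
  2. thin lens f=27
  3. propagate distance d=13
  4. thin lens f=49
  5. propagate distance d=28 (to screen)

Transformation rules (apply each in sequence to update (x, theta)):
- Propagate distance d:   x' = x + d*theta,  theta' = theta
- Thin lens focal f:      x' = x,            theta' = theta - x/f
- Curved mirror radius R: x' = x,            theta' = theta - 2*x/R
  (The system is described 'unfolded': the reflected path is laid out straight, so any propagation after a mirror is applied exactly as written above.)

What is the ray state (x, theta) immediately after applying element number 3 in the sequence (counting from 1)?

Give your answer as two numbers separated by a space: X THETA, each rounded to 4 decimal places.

Answer: 9.3481 0.1037

Derivation:
Initial: x=-4.0000 theta=0.4000
After 1 (propagate distance d=30): x=8.0000 theta=0.4000
After 2 (thin lens f=27): x=8.0000 theta=14/135 (≈0.1037)
After 3 (propagate distance d=13): x=1262/135 (≈9.3481) theta=14/135 (≈0.1037)
Rounded to 4 decimal places: x = 9.3481, theta = 0.1037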